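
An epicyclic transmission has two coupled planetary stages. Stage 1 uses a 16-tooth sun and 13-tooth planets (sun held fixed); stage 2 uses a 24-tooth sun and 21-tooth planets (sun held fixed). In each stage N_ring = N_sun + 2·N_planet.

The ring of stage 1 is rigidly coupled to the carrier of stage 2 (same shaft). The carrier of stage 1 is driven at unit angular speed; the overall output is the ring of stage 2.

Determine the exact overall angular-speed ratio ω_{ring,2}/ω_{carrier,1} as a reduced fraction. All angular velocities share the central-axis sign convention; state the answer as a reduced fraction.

Stage 1: N_ring = 16 + 2·13 = 42
Stage 1: 16(ω_s−ω_c) = −42(ω_r−ω_c),  ω_s=0, ω_c=1
Stage 1: ω_r = 1 − (16/42)(0−1) = 29/21
  ⇒ ω_r¹/ω_c¹ = 29/21
Stage 2: N_ring = 24 + 2·21 = 66
Stage 2: 24(ω_s−ω_c) = −66(ω_r−ω_c),  ω_s=0, ω_c=1
Stage 2: ω_r = 1 − (24/66)(0−1) = 15/11
  ⇒ ω_r²/ω_c² = 15/11
Coupling ω_c² = ω_r¹ ⇒ overall = 29/21 × 15/11 = 145/77

145/77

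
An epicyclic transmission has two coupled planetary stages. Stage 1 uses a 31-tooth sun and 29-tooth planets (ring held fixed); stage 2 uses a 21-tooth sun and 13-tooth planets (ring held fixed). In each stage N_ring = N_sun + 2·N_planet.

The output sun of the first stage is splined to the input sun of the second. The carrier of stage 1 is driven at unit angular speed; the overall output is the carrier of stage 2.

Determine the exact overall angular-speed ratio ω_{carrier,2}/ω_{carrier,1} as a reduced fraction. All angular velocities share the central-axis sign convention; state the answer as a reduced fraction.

Stage 1: N_ring = 31 + 2·29 = 89
Stage 1: 31(ω_s−ω_c) = −89(ω_r−ω_c),  ω_r=0, ω_c=1
Stage 1: ω_s = 1 − (89/31)(0−1) = 120/31
  ⇒ ω_s¹/ω_c¹ = 120/31
Stage 2: N_ring = 21 + 2·13 = 47
Stage 2: 21(ω_s−ω_c) = −47(ω_r−ω_c),  ω_r=0, ω_s=1
Stage 2: 21(1−ω_c) = −47(0−ω_c)  ⇒  68ω_c = 21  ⇒  ω_c = 21/68
  ⇒ ω_c²/ω_s² = 21/68
Coupling ω_s² = ω_s¹ ⇒ overall = 120/31 × 21/68 = 630/527

630/527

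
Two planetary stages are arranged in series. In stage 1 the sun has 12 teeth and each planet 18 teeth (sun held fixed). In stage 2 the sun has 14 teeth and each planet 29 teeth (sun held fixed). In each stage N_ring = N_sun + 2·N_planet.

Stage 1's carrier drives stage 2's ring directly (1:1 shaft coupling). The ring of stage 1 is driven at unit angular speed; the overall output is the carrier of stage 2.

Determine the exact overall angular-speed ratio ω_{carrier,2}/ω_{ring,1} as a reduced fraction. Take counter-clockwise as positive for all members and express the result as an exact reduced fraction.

Stage 1: N_ring = 12 + 2·18 = 48
Stage 1: 12(ω_s−ω_c) = −48(ω_r−ω_c),  ω_s=0, ω_r=1
Stage 1: 12(0−ω_c) = −48(1−ω_c)  ⇒  60ω_c = 48  ⇒  ω_c = 4/5
  ⇒ ω_c¹/ω_r¹ = 4/5
Stage 2: N_ring = 14 + 2·29 = 72
Stage 2: 14(ω_s−ω_c) = −72(ω_r−ω_c),  ω_s=0, ω_r=1
Stage 2: 14(0−ω_c) = −72(1−ω_c)  ⇒  86ω_c = 72  ⇒  ω_c = 36/43
  ⇒ ω_c²/ω_r² = 36/43
Coupling ω_r² = ω_c¹ ⇒ overall = 4/5 × 36/43 = 144/215

144/215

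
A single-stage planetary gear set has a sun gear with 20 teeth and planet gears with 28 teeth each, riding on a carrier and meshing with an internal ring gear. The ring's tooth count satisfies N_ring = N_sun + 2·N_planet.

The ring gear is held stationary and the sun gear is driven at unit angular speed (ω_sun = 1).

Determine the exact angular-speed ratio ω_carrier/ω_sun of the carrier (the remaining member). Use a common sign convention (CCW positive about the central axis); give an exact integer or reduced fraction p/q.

N_ring = 20 + 2·28 = 76
20(ω_s−ω_c) = −76(ω_r−ω_c),  ω_r=0, ω_s=1
20(1−ω_c) = −76(0−ω_c)  ⇒  96ω_c = 20  ⇒  ω_c = 5/24
ω_c/ω_s = 5/24

5/24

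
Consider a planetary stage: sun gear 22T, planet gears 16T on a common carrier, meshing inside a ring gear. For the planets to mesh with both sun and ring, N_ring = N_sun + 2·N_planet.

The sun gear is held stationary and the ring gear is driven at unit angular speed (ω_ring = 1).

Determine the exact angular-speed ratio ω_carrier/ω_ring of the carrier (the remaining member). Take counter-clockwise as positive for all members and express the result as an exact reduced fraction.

27/38

N_ring = 22 + 2·16 = 54
22(ω_s−ω_c) = −54(ω_r−ω_c),  ω_s=0, ω_r=1
22(0−ω_c) = −54(1−ω_c)  ⇒  76ω_c = 54  ⇒  ω_c = 27/38
ω_c/ω_r = 27/38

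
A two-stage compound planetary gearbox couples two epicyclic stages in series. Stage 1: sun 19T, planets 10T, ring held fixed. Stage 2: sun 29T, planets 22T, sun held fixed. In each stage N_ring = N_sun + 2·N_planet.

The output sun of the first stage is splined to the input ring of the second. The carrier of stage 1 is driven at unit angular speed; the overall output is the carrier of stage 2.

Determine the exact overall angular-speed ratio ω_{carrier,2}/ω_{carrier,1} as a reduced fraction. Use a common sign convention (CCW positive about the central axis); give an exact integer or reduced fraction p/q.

Stage 1: N_ring = 19 + 2·10 = 39
Stage 1: 19(ω_s−ω_c) = −39(ω_r−ω_c),  ω_r=0, ω_c=1
Stage 1: ω_s = 1 − (39/19)(0−1) = 58/19
  ⇒ ω_s¹/ω_c¹ = 58/19
Stage 2: N_ring = 29 + 2·22 = 73
Stage 2: 29(ω_s−ω_c) = −73(ω_r−ω_c),  ω_s=0, ω_r=1
Stage 2: 29(0−ω_c) = −73(1−ω_c)  ⇒  102ω_c = 73  ⇒  ω_c = 73/102
  ⇒ ω_c²/ω_r² = 73/102
Coupling ω_r² = ω_s¹ ⇒ overall = 58/19 × 73/102 = 2117/969

2117/969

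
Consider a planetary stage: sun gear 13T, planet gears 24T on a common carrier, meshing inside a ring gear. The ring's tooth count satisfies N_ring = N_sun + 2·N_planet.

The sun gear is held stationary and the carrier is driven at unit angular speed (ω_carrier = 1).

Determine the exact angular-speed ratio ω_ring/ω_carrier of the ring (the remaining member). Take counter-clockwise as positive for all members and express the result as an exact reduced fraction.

74/61

N_ring = 13 + 2·24 = 61
13(ω_s−ω_c) = −61(ω_r−ω_c),  ω_s=0, ω_c=1
ω_r = 1 − (13/61)(0−1) = 74/61
ω_r/ω_c = 74/61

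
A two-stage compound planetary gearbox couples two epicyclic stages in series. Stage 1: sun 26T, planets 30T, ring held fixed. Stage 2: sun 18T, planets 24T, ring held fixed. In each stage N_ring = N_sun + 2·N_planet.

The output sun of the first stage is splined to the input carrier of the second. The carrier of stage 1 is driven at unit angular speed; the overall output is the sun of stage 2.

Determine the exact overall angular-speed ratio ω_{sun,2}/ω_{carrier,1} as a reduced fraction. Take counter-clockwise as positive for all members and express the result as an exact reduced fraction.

784/39

Stage 1: N_ring = 26 + 2·30 = 86
Stage 1: 26(ω_s−ω_c) = −86(ω_r−ω_c),  ω_r=0, ω_c=1
Stage 1: ω_s = 1 − (86/26)(0−1) = 56/13
  ⇒ ω_s¹/ω_c¹ = 56/13
Stage 2: N_ring = 18 + 2·24 = 66
Stage 2: 18(ω_s−ω_c) = −66(ω_r−ω_c),  ω_r=0, ω_c=1
Stage 2: ω_s = 1 − (66/18)(0−1) = 14/3
  ⇒ ω_s²/ω_c² = 14/3
Coupling ω_c² = ω_s¹ ⇒ overall = 56/13 × 14/3 = 784/39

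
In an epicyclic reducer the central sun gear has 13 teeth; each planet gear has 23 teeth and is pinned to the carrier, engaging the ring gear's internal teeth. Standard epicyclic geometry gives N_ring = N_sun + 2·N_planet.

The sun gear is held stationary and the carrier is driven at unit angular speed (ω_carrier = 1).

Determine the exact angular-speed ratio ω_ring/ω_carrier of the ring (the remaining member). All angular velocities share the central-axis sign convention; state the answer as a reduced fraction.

72/59

N_ring = 13 + 2·23 = 59
13(ω_s−ω_c) = −59(ω_r−ω_c),  ω_s=0, ω_c=1
ω_r = 1 − (13/59)(0−1) = 72/59
ω_r/ω_c = 72/59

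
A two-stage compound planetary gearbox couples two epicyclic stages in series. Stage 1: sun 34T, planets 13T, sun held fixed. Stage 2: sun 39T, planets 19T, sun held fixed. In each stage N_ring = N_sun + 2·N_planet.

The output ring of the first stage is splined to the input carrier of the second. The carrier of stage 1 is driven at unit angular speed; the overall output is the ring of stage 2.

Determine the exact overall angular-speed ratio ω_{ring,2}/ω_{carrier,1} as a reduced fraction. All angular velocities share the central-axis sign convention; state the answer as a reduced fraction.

Stage 1: N_ring = 34 + 2·13 = 60
Stage 1: 34(ω_s−ω_c) = −60(ω_r−ω_c),  ω_s=0, ω_c=1
Stage 1: ω_r = 1 − (34/60)(0−1) = 47/30
  ⇒ ω_r¹/ω_c¹ = 47/30
Stage 2: N_ring = 39 + 2·19 = 77
Stage 2: 39(ω_s−ω_c) = −77(ω_r−ω_c),  ω_s=0, ω_c=1
Stage 2: ω_r = 1 − (39/77)(0−1) = 116/77
  ⇒ ω_r²/ω_c² = 116/77
Coupling ω_c² = ω_r¹ ⇒ overall = 47/30 × 116/77 = 2726/1155

2726/1155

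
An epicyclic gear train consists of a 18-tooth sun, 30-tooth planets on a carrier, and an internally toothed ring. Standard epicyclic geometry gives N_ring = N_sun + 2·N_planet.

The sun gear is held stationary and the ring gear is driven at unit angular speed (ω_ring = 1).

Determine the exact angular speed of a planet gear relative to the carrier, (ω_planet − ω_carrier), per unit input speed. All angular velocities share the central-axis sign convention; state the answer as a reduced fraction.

39/80

N_ring = 18 + 2·30 = 78
18(ω_s−ω_c) = −78(ω_r−ω_c),  ω_s=0, ω_r=1
18(0−ω_c) = −78(1−ω_c)  ⇒  96ω_c = 78  ⇒  ω_c = 13/16
sun–planet: 18·(0−13/16) = −30·(ω_p−ω_c)  ⇒  ω_p−ω_c = −(18/30)·(-13/16) = 39/80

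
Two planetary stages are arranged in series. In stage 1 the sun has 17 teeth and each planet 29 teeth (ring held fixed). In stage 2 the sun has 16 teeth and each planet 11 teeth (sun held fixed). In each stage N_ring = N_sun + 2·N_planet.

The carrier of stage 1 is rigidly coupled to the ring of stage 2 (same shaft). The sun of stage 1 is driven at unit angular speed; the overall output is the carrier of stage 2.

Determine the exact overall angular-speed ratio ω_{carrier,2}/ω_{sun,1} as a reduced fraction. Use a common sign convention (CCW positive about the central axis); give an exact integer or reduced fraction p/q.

Stage 1: N_ring = 17 + 2·29 = 75
Stage 1: 17(ω_s−ω_c) = −75(ω_r−ω_c),  ω_r=0, ω_s=1
Stage 1: 17(1−ω_c) = −75(0−ω_c)  ⇒  92ω_c = 17  ⇒  ω_c = 17/92
  ⇒ ω_c¹/ω_s¹ = 17/92
Stage 2: N_ring = 16 + 2·11 = 38
Stage 2: 16(ω_s−ω_c) = −38(ω_r−ω_c),  ω_s=0, ω_r=1
Stage 2: 16(0−ω_c) = −38(1−ω_c)  ⇒  54ω_c = 38  ⇒  ω_c = 19/27
  ⇒ ω_c²/ω_r² = 19/27
Coupling ω_r² = ω_c¹ ⇒ overall = 17/92 × 19/27 = 323/2484

323/2484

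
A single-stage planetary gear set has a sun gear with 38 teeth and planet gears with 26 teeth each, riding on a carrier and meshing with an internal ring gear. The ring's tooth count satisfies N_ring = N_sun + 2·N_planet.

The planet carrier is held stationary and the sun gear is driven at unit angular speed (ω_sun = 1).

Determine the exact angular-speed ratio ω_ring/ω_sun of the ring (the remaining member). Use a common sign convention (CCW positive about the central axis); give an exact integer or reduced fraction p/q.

-19/45

N_ring = 38 + 2·26 = 90
38(ω_s−ω_c) = −90(ω_r−ω_c),  ω_c=0, ω_s=1
ω_r = 0 − (38/90)(1−0) = -19/45
ω_r/ω_s = -19/45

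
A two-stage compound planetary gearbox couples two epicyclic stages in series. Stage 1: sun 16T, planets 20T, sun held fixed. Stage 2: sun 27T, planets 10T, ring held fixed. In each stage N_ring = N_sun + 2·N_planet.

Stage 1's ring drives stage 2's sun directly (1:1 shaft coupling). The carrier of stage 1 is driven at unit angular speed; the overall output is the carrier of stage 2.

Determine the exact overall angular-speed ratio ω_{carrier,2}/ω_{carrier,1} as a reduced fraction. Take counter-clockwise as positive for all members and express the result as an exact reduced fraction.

Stage 1: N_ring = 16 + 2·20 = 56
Stage 1: 16(ω_s−ω_c) = −56(ω_r−ω_c),  ω_s=0, ω_c=1
Stage 1: ω_r = 1 − (16/56)(0−1) = 9/7
  ⇒ ω_r¹/ω_c¹ = 9/7
Stage 2: N_ring = 27 + 2·10 = 47
Stage 2: 27(ω_s−ω_c) = −47(ω_r−ω_c),  ω_r=0, ω_s=1
Stage 2: 27(1−ω_c) = −47(0−ω_c)  ⇒  74ω_c = 27  ⇒  ω_c = 27/74
  ⇒ ω_c²/ω_s² = 27/74
Coupling ω_s² = ω_r¹ ⇒ overall = 9/7 × 27/74 = 243/518

243/518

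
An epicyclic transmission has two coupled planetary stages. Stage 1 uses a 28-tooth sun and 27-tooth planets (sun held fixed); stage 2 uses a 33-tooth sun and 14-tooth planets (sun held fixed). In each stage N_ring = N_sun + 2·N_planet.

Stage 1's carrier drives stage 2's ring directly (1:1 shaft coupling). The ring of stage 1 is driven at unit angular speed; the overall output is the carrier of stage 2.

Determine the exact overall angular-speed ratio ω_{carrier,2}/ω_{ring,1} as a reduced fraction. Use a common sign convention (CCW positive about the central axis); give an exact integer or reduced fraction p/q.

Stage 1: N_ring = 28 + 2·27 = 82
Stage 1: 28(ω_s−ω_c) = −82(ω_r−ω_c),  ω_s=0, ω_r=1
Stage 1: 28(0−ω_c) = −82(1−ω_c)  ⇒  110ω_c = 82  ⇒  ω_c = 41/55
  ⇒ ω_c¹/ω_r¹ = 41/55
Stage 2: N_ring = 33 + 2·14 = 61
Stage 2: 33(ω_s−ω_c) = −61(ω_r−ω_c),  ω_s=0, ω_r=1
Stage 2: 33(0−ω_c) = −61(1−ω_c)  ⇒  94ω_c = 61  ⇒  ω_c = 61/94
  ⇒ ω_c²/ω_r² = 61/94
Coupling ω_r² = ω_c¹ ⇒ overall = 41/55 × 61/94 = 2501/5170

2501/5170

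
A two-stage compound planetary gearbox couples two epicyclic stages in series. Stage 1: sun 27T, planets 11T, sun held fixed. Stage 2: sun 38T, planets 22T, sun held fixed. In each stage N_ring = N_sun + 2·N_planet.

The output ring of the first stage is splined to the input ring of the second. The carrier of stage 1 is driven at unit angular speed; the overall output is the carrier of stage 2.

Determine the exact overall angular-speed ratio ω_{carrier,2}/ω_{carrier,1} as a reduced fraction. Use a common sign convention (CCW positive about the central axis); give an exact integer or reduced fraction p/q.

779/735

Stage 1: N_ring = 27 + 2·11 = 49
Stage 1: 27(ω_s−ω_c) = −49(ω_r−ω_c),  ω_s=0, ω_c=1
Stage 1: ω_r = 1 − (27/49)(0−1) = 76/49
  ⇒ ω_r¹/ω_c¹ = 76/49
Stage 2: N_ring = 38 + 2·22 = 82
Stage 2: 38(ω_s−ω_c) = −82(ω_r−ω_c),  ω_s=0, ω_r=1
Stage 2: 38(0−ω_c) = −82(1−ω_c)  ⇒  120ω_c = 82  ⇒  ω_c = 41/60
  ⇒ ω_c²/ω_r² = 41/60
Coupling ω_r² = ω_r¹ ⇒ overall = 76/49 × 41/60 = 779/735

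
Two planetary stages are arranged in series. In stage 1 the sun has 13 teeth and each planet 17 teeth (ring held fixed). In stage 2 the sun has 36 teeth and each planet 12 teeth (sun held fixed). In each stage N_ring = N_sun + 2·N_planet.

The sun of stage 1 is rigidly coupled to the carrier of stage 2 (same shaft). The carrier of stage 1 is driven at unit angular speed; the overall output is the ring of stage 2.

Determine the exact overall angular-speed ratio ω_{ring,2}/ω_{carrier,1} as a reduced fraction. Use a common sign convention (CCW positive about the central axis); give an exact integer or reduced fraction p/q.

96/13

Stage 1: N_ring = 13 + 2·17 = 47
Stage 1: 13(ω_s−ω_c) = −47(ω_r−ω_c),  ω_r=0, ω_c=1
Stage 1: ω_s = 1 − (47/13)(0−1) = 60/13
  ⇒ ω_s¹/ω_c¹ = 60/13
Stage 2: N_ring = 36 + 2·12 = 60
Stage 2: 36(ω_s−ω_c) = −60(ω_r−ω_c),  ω_s=0, ω_c=1
Stage 2: ω_r = 1 − (36/60)(0−1) = 8/5
  ⇒ ω_r²/ω_c² = 8/5
Coupling ω_c² = ω_s¹ ⇒ overall = 60/13 × 8/5 = 96/13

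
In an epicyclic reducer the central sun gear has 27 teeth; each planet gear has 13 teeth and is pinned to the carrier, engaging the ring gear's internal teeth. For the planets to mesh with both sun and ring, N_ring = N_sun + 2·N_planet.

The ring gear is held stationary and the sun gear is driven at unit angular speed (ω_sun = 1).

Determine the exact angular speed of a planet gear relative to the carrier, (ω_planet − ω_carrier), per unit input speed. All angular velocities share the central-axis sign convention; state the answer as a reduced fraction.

N_ring = 27 + 2·13 = 53
27(ω_s−ω_c) = −53(ω_r−ω_c),  ω_r=0, ω_s=1
27(1−ω_c) = −53(0−ω_c)  ⇒  80ω_c = 27  ⇒  ω_c = 27/80
sun–planet: 27·(1−27/80) = −13·(ω_p−ω_c)  ⇒  ω_p−ω_c = −(27/13)·(53/80) = -1431/1040

-1431/1040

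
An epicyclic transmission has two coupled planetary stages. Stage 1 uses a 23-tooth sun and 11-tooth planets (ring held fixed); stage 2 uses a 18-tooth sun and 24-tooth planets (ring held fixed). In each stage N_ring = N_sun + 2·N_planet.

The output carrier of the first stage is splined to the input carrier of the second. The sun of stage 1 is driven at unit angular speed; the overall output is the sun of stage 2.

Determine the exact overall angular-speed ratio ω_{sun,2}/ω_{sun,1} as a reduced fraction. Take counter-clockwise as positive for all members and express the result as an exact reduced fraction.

Stage 1: N_ring = 23 + 2·11 = 45
Stage 1: 23(ω_s−ω_c) = −45(ω_r−ω_c),  ω_r=0, ω_s=1
Stage 1: 23(1−ω_c) = −45(0−ω_c)  ⇒  68ω_c = 23  ⇒  ω_c = 23/68
  ⇒ ω_c¹/ω_s¹ = 23/68
Stage 2: N_ring = 18 + 2·24 = 66
Stage 2: 18(ω_s−ω_c) = −66(ω_r−ω_c),  ω_r=0, ω_c=1
Stage 2: ω_s = 1 − (66/18)(0−1) = 14/3
  ⇒ ω_s²/ω_c² = 14/3
Coupling ω_c² = ω_c¹ ⇒ overall = 23/68 × 14/3 = 161/102

161/102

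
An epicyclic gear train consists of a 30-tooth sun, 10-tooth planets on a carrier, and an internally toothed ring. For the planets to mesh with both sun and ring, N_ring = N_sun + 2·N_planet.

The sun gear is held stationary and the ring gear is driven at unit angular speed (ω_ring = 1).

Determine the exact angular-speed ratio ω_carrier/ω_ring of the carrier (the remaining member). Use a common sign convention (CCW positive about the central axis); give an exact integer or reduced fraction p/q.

5/8

N_ring = 30 + 2·10 = 50
30(ω_s−ω_c) = −50(ω_r−ω_c),  ω_s=0, ω_r=1
30(0−ω_c) = −50(1−ω_c)  ⇒  80ω_c = 50  ⇒  ω_c = 5/8
ω_c/ω_r = 5/8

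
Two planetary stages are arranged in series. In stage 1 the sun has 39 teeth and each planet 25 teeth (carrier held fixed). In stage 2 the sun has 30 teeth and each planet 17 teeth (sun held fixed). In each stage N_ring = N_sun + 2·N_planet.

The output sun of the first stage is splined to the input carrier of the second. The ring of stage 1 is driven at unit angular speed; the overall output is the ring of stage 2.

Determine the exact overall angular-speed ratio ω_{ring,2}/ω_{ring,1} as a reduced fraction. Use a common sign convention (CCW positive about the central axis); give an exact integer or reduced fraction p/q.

Stage 1: N_ring = 39 + 2·25 = 89
Stage 1: 39(ω_s−ω_c) = −89(ω_r−ω_c),  ω_c=0, ω_r=1
Stage 1: ω_s = 0 − (89/39)(1−0) = -89/39
  ⇒ ω_s¹/ω_r¹ = -89/39
Stage 2: N_ring = 30 + 2·17 = 64
Stage 2: 30(ω_s−ω_c) = −64(ω_r−ω_c),  ω_s=0, ω_c=1
Stage 2: ω_r = 1 − (30/64)(0−1) = 47/32
  ⇒ ω_r²/ω_c² = 47/32
Coupling ω_c² = ω_s¹ ⇒ overall = -89/39 × 47/32 = -4183/1248

-4183/1248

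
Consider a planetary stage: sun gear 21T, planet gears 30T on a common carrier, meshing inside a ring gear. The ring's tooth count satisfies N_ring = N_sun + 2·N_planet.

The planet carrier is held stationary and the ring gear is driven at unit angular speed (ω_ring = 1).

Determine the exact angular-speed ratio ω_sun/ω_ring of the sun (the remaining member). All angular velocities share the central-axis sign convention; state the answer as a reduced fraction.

-27/7

N_ring = 21 + 2·30 = 81
21(ω_s−ω_c) = −81(ω_r−ω_c),  ω_c=0, ω_r=1
ω_s = 0 − (81/21)(1−0) = -27/7
ω_s/ω_r = -27/7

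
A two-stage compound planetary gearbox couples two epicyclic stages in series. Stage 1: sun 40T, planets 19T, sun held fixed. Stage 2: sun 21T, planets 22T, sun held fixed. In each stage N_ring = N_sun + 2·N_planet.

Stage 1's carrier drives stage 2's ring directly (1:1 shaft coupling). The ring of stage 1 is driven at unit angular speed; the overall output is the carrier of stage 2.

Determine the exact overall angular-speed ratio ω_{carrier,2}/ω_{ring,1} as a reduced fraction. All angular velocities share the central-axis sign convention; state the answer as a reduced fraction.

Stage 1: N_ring = 40 + 2·19 = 78
Stage 1: 40(ω_s−ω_c) = −78(ω_r−ω_c),  ω_s=0, ω_r=1
Stage 1: 40(0−ω_c) = −78(1−ω_c)  ⇒  118ω_c = 78  ⇒  ω_c = 39/59
  ⇒ ω_c¹/ω_r¹ = 39/59
Stage 2: N_ring = 21 + 2·22 = 65
Stage 2: 21(ω_s−ω_c) = −65(ω_r−ω_c),  ω_s=0, ω_r=1
Stage 2: 21(0−ω_c) = −65(1−ω_c)  ⇒  86ω_c = 65  ⇒  ω_c = 65/86
  ⇒ ω_c²/ω_r² = 65/86
Coupling ω_r² = ω_c¹ ⇒ overall = 39/59 × 65/86 = 2535/5074

2535/5074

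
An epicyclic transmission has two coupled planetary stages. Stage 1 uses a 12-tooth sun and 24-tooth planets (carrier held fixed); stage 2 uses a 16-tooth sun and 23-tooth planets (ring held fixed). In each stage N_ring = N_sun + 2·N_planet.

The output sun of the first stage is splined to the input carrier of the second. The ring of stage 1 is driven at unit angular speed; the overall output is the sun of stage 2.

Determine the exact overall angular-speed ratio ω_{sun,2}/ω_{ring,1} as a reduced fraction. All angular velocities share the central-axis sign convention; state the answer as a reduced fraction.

-195/8

Stage 1: N_ring = 12 + 2·24 = 60
Stage 1: 12(ω_s−ω_c) = −60(ω_r−ω_c),  ω_c=0, ω_r=1
Stage 1: ω_s = 0 − (60/12)(1−0) = -5
  ⇒ ω_s¹/ω_r¹ = -5
Stage 2: N_ring = 16 + 2·23 = 62
Stage 2: 16(ω_s−ω_c) = −62(ω_r−ω_c),  ω_r=0, ω_c=1
Stage 2: ω_s = 1 − (62/16)(0−1) = 39/8
  ⇒ ω_s²/ω_c² = 39/8
Coupling ω_c² = ω_s¹ ⇒ overall = -5 × 39/8 = -195/8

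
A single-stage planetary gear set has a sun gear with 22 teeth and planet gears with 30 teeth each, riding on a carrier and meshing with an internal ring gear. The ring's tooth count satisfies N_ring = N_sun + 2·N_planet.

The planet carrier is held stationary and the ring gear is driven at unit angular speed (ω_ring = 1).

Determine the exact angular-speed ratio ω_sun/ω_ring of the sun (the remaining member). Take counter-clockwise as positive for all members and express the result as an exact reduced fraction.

-41/11

N_ring = 22 + 2·30 = 82
22(ω_s−ω_c) = −82(ω_r−ω_c),  ω_c=0, ω_r=1
ω_s = 0 − (82/22)(1−0) = -41/11
ω_s/ω_r = -41/11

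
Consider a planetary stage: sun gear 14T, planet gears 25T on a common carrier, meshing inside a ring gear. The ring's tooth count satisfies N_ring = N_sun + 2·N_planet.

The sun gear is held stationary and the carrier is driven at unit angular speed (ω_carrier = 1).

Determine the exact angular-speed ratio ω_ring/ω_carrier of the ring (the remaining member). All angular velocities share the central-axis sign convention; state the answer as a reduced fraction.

39/32

N_ring = 14 + 2·25 = 64
14(ω_s−ω_c) = −64(ω_r−ω_c),  ω_s=0, ω_c=1
ω_r = 1 − (14/64)(0−1) = 39/32
ω_r/ω_c = 39/32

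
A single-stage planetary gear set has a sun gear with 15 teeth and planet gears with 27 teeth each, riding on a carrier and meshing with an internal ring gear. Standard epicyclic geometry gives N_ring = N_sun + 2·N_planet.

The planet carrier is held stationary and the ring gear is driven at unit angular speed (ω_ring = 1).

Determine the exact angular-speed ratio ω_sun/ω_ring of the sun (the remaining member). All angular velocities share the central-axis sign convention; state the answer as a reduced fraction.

-23/5

N_ring = 15 + 2·27 = 69
15(ω_s−ω_c) = −69(ω_r−ω_c),  ω_c=0, ω_r=1
ω_s = 0 − (69/15)(1−0) = -23/5
ω_s/ω_r = -23/5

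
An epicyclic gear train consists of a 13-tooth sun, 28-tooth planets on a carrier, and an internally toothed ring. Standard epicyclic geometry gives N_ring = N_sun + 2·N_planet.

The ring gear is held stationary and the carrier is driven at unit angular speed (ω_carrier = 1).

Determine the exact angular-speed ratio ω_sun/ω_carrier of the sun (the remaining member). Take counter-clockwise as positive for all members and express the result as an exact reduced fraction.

N_ring = 13 + 2·28 = 69
13(ω_s−ω_c) = −69(ω_r−ω_c),  ω_r=0, ω_c=1
ω_s = 1 − (69/13)(0−1) = 82/13
ω_s/ω_c = 82/13

82/13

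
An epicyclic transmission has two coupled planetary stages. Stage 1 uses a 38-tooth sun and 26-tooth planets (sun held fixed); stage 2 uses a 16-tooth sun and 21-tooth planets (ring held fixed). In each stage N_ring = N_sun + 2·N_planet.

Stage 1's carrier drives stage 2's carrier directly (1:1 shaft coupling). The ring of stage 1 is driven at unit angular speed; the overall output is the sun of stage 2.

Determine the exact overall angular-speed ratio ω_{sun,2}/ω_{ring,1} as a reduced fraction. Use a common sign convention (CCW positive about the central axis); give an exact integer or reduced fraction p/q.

Stage 1: N_ring = 38 + 2·26 = 90
Stage 1: 38(ω_s−ω_c) = −90(ω_r−ω_c),  ω_s=0, ω_r=1
Stage 1: 38(0−ω_c) = −90(1−ω_c)  ⇒  128ω_c = 90  ⇒  ω_c = 45/64
  ⇒ ω_c¹/ω_r¹ = 45/64
Stage 2: N_ring = 16 + 2·21 = 58
Stage 2: 16(ω_s−ω_c) = −58(ω_r−ω_c),  ω_r=0, ω_c=1
Stage 2: ω_s = 1 − (58/16)(0−1) = 37/8
  ⇒ ω_s²/ω_c² = 37/8
Coupling ω_c² = ω_c¹ ⇒ overall = 45/64 × 37/8 = 1665/512

1665/512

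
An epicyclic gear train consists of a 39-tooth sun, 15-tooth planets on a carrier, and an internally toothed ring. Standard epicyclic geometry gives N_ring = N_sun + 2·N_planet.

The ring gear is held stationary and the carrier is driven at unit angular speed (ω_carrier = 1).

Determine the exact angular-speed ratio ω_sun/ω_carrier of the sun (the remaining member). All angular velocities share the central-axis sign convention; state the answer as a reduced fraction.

36/13

N_ring = 39 + 2·15 = 69
39(ω_s−ω_c) = −69(ω_r−ω_c),  ω_r=0, ω_c=1
ω_s = 1 − (69/39)(0−1) = 36/13
ω_s/ω_c = 36/13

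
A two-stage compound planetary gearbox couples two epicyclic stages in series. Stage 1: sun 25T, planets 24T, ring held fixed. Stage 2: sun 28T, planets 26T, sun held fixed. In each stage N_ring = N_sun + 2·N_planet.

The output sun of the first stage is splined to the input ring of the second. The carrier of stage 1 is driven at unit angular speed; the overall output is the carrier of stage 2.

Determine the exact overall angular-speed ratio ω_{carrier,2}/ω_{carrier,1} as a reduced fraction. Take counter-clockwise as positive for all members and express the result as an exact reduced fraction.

Stage 1: N_ring = 25 + 2·24 = 73
Stage 1: 25(ω_s−ω_c) = −73(ω_r−ω_c),  ω_r=0, ω_c=1
Stage 1: ω_s = 1 − (73/25)(0−1) = 98/25
  ⇒ ω_s¹/ω_c¹ = 98/25
Stage 2: N_ring = 28 + 2·26 = 80
Stage 2: 28(ω_s−ω_c) = −80(ω_r−ω_c),  ω_s=0, ω_r=1
Stage 2: 28(0−ω_c) = −80(1−ω_c)  ⇒  108ω_c = 80  ⇒  ω_c = 20/27
  ⇒ ω_c²/ω_r² = 20/27
Coupling ω_r² = ω_s¹ ⇒ overall = 98/25 × 20/27 = 392/135

392/135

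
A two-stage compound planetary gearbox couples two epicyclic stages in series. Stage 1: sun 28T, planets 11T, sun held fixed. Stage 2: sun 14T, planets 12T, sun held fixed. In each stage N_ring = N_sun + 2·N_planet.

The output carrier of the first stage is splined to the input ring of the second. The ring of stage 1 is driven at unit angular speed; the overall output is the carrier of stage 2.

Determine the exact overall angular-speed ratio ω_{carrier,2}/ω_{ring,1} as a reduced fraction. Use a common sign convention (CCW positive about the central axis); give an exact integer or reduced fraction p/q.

Stage 1: N_ring = 28 + 2·11 = 50
Stage 1: 28(ω_s−ω_c) = −50(ω_r−ω_c),  ω_s=0, ω_r=1
Stage 1: 28(0−ω_c) = −50(1−ω_c)  ⇒  78ω_c = 50  ⇒  ω_c = 25/39
  ⇒ ω_c¹/ω_r¹ = 25/39
Stage 2: N_ring = 14 + 2·12 = 38
Stage 2: 14(ω_s−ω_c) = −38(ω_r−ω_c),  ω_s=0, ω_r=1
Stage 2: 14(0−ω_c) = −38(1−ω_c)  ⇒  52ω_c = 38  ⇒  ω_c = 19/26
  ⇒ ω_c²/ω_r² = 19/26
Coupling ω_r² = ω_c¹ ⇒ overall = 25/39 × 19/26 = 475/1014

475/1014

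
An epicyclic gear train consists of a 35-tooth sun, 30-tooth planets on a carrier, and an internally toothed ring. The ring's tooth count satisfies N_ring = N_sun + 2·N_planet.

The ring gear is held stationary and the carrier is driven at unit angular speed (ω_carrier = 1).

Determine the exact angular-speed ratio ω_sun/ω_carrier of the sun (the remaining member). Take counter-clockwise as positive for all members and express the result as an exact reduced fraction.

26/7

N_ring = 35 + 2·30 = 95
35(ω_s−ω_c) = −95(ω_r−ω_c),  ω_r=0, ω_c=1
ω_s = 1 − (95/35)(0−1) = 26/7
ω_s/ω_c = 26/7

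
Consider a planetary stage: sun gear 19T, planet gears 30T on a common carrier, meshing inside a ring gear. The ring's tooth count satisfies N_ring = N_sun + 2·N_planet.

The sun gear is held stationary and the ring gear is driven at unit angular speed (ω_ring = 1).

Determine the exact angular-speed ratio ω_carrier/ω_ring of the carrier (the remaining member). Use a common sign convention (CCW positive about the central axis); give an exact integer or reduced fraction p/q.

79/98

N_ring = 19 + 2·30 = 79
19(ω_s−ω_c) = −79(ω_r−ω_c),  ω_s=0, ω_r=1
19(0−ω_c) = −79(1−ω_c)  ⇒  98ω_c = 79  ⇒  ω_c = 79/98
ω_c/ω_r = 79/98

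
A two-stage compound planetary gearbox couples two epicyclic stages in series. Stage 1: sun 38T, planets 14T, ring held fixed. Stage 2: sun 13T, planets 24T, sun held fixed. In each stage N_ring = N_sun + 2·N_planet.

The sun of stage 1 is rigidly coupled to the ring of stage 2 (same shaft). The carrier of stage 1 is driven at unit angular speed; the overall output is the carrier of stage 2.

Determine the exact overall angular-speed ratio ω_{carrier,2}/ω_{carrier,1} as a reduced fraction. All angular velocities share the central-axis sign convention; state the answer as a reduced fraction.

Stage 1: N_ring = 38 + 2·14 = 66
Stage 1: 38(ω_s−ω_c) = −66(ω_r−ω_c),  ω_r=0, ω_c=1
Stage 1: ω_s = 1 − (66/38)(0−1) = 52/19
  ⇒ ω_s¹/ω_c¹ = 52/19
Stage 2: N_ring = 13 + 2·24 = 61
Stage 2: 13(ω_s−ω_c) = −61(ω_r−ω_c),  ω_s=0, ω_r=1
Stage 2: 13(0−ω_c) = −61(1−ω_c)  ⇒  74ω_c = 61  ⇒  ω_c = 61/74
  ⇒ ω_c²/ω_r² = 61/74
Coupling ω_r² = ω_s¹ ⇒ overall = 52/19 × 61/74 = 1586/703

1586/703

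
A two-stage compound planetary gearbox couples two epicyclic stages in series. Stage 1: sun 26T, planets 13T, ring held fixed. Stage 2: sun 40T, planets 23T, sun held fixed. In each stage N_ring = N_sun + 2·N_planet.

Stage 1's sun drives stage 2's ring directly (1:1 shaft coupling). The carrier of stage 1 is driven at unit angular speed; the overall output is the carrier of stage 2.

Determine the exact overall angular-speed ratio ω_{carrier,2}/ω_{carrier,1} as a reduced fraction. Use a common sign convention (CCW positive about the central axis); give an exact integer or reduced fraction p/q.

43/21

Stage 1: N_ring = 26 + 2·13 = 52
Stage 1: 26(ω_s−ω_c) = −52(ω_r−ω_c),  ω_r=0, ω_c=1
Stage 1: ω_s = 1 − (52/26)(0−1) = 3
  ⇒ ω_s¹/ω_c¹ = 3
Stage 2: N_ring = 40 + 2·23 = 86
Stage 2: 40(ω_s−ω_c) = −86(ω_r−ω_c),  ω_s=0, ω_r=1
Stage 2: 40(0−ω_c) = −86(1−ω_c)  ⇒  126ω_c = 86  ⇒  ω_c = 43/63
  ⇒ ω_c²/ω_r² = 43/63
Coupling ω_r² = ω_s¹ ⇒ overall = 3 × 43/63 = 43/21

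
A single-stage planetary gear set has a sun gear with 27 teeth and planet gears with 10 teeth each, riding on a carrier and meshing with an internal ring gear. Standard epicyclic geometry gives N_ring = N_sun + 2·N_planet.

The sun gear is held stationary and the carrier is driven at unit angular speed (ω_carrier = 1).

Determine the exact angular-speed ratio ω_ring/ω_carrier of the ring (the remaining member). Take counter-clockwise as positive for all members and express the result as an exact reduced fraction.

74/47

N_ring = 27 + 2·10 = 47
27(ω_s−ω_c) = −47(ω_r−ω_c),  ω_s=0, ω_c=1
ω_r = 1 − (27/47)(0−1) = 74/47
ω_r/ω_c = 74/47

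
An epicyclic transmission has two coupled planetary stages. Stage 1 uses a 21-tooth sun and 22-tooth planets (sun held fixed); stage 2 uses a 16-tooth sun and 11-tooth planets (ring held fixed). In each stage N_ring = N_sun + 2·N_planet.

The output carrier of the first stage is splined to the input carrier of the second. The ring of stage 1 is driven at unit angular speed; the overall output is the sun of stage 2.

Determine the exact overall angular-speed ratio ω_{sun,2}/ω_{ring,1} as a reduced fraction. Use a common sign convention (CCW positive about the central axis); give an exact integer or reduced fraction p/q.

1755/688

Stage 1: N_ring = 21 + 2·22 = 65
Stage 1: 21(ω_s−ω_c) = −65(ω_r−ω_c),  ω_s=0, ω_r=1
Stage 1: 21(0−ω_c) = −65(1−ω_c)  ⇒  86ω_c = 65  ⇒  ω_c = 65/86
  ⇒ ω_c¹/ω_r¹ = 65/86
Stage 2: N_ring = 16 + 2·11 = 38
Stage 2: 16(ω_s−ω_c) = −38(ω_r−ω_c),  ω_r=0, ω_c=1
Stage 2: ω_s = 1 − (38/16)(0−1) = 27/8
  ⇒ ω_s²/ω_c² = 27/8
Coupling ω_c² = ω_c¹ ⇒ overall = 65/86 × 27/8 = 1755/688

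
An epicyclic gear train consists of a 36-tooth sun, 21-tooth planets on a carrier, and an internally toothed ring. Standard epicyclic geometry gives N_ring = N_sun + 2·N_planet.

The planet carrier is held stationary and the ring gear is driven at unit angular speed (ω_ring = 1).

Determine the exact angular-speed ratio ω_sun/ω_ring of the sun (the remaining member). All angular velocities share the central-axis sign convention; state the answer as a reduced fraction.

N_ring = 36 + 2·21 = 78
36(ω_s−ω_c) = −78(ω_r−ω_c),  ω_c=0, ω_r=1
ω_s = 0 − (78/36)(1−0) = -13/6
ω_s/ω_r = -13/6

-13/6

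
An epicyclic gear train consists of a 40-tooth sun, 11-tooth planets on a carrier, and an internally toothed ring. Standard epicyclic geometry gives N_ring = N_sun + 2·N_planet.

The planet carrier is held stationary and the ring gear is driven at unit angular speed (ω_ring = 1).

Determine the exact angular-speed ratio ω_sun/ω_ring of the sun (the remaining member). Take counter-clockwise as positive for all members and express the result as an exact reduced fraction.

N_ring = 40 + 2·11 = 62
40(ω_s−ω_c) = −62(ω_r−ω_c),  ω_c=0, ω_r=1
ω_s = 0 − (62/40)(1−0) = -31/20
ω_s/ω_r = -31/20

-31/20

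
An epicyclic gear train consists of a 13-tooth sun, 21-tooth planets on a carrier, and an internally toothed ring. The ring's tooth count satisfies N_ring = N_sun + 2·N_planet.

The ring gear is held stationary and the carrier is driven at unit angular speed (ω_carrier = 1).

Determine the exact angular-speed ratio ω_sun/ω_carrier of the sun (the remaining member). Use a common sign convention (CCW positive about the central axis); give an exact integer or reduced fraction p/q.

N_ring = 13 + 2·21 = 55
13(ω_s−ω_c) = −55(ω_r−ω_c),  ω_r=0, ω_c=1
ω_s = 1 − (55/13)(0−1) = 68/13
ω_s/ω_c = 68/13

68/13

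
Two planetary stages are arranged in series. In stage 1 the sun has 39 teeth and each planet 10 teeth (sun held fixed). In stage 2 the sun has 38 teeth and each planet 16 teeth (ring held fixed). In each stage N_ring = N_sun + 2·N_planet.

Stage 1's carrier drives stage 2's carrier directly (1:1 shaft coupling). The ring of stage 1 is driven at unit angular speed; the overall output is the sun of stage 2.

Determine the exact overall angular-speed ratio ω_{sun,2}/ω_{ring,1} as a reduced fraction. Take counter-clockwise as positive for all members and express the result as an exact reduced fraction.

1593/931

Stage 1: N_ring = 39 + 2·10 = 59
Stage 1: 39(ω_s−ω_c) = −59(ω_r−ω_c),  ω_s=0, ω_r=1
Stage 1: 39(0−ω_c) = −59(1−ω_c)  ⇒  98ω_c = 59  ⇒  ω_c = 59/98
  ⇒ ω_c¹/ω_r¹ = 59/98
Stage 2: N_ring = 38 + 2·16 = 70
Stage 2: 38(ω_s−ω_c) = −70(ω_r−ω_c),  ω_r=0, ω_c=1
Stage 2: ω_s = 1 − (70/38)(0−1) = 54/19
  ⇒ ω_s²/ω_c² = 54/19
Coupling ω_c² = ω_c¹ ⇒ overall = 59/98 × 54/19 = 1593/931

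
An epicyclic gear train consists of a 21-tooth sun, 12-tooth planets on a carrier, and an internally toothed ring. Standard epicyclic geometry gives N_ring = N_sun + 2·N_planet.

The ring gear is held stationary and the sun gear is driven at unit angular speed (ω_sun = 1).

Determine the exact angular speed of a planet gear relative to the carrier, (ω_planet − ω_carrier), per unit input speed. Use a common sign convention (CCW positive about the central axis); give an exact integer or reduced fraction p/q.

N_ring = 21 + 2·12 = 45
21(ω_s−ω_c) = −45(ω_r−ω_c),  ω_r=0, ω_s=1
21(1−ω_c) = −45(0−ω_c)  ⇒  66ω_c = 21  ⇒  ω_c = 7/22
sun–planet: 21·(1−7/22) = −12·(ω_p−ω_c)  ⇒  ω_p−ω_c = −(21/12)·(15/22) = -105/88

-105/88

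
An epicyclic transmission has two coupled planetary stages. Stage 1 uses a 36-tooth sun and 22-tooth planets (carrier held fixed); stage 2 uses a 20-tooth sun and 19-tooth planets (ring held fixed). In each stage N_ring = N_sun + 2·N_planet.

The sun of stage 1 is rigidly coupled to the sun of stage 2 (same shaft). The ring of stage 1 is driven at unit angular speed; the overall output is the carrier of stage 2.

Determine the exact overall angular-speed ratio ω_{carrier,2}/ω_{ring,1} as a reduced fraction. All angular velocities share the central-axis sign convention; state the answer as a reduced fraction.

Stage 1: N_ring = 36 + 2·22 = 80
Stage 1: 36(ω_s−ω_c) = −80(ω_r−ω_c),  ω_c=0, ω_r=1
Stage 1: ω_s = 0 − (80/36)(1−0) = -20/9
  ⇒ ω_s¹/ω_r¹ = -20/9
Stage 2: N_ring = 20 + 2·19 = 58
Stage 2: 20(ω_s−ω_c) = −58(ω_r−ω_c),  ω_r=0, ω_s=1
Stage 2: 20(1−ω_c) = −58(0−ω_c)  ⇒  78ω_c = 20  ⇒  ω_c = 10/39
  ⇒ ω_c²/ω_s² = 10/39
Coupling ω_s² = ω_s¹ ⇒ overall = -20/9 × 10/39 = -200/351

-200/351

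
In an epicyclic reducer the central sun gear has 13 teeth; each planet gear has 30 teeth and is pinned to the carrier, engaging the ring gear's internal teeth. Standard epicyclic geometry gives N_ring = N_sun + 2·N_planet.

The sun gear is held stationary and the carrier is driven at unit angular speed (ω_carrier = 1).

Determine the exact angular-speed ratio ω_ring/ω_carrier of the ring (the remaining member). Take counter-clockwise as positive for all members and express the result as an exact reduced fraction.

N_ring = 13 + 2·30 = 73
13(ω_s−ω_c) = −73(ω_r−ω_c),  ω_s=0, ω_c=1
ω_r = 1 − (13/73)(0−1) = 86/73
ω_r/ω_c = 86/73

86/73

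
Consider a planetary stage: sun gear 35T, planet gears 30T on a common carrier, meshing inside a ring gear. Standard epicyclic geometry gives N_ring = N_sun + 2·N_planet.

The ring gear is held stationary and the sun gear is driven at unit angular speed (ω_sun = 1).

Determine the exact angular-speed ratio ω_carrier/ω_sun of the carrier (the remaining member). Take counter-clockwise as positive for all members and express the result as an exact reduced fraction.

7/26

N_ring = 35 + 2·30 = 95
35(ω_s−ω_c) = −95(ω_r−ω_c),  ω_r=0, ω_s=1
35(1−ω_c) = −95(0−ω_c)  ⇒  130ω_c = 35  ⇒  ω_c = 7/26
ω_c/ω_s = 7/26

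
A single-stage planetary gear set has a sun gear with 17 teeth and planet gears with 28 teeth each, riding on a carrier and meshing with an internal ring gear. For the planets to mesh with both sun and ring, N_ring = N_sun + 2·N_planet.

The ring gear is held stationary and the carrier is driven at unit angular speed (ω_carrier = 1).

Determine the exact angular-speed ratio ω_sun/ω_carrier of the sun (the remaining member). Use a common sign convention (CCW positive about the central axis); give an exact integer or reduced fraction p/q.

N_ring = 17 + 2·28 = 73
17(ω_s−ω_c) = −73(ω_r−ω_c),  ω_r=0, ω_c=1
ω_s = 1 − (73/17)(0−1) = 90/17
ω_s/ω_c = 90/17

90/17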